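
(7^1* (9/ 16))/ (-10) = -63/160 = -0.39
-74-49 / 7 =-81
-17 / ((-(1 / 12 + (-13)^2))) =204/2029 = 0.10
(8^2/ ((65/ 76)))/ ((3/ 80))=77824/39 = 1995.49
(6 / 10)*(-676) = -2028/5 = -405.60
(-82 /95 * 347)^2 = 809630116/9025 = 89709.71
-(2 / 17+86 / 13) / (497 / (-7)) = 1488/15691 = 0.09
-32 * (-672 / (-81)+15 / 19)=-149152/513 = -290.74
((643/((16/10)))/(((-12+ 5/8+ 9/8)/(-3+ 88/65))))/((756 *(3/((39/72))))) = 68801/4463424 = 0.02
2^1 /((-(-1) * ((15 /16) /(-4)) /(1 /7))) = -128/105 = -1.22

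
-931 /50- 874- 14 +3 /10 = -22658/25 = -906.32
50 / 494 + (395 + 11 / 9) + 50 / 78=882452/2223 = 396.96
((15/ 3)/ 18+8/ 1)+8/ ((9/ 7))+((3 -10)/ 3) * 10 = -53/6 = -8.83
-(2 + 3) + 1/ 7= -34/7 = -4.86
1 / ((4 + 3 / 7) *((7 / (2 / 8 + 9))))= 37/124 = 0.30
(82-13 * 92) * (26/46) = -14482/23 = -629.65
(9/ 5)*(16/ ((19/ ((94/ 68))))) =3384/1615 = 2.10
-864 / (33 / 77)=-2016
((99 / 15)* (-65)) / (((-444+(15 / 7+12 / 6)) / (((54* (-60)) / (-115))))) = 1945944/70817 = 27.48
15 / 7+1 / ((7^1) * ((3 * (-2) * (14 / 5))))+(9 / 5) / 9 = 6863/2940 = 2.33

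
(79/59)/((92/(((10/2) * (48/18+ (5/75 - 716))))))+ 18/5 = -3932993/81420 = -48.30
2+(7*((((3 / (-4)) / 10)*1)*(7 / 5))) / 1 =1.26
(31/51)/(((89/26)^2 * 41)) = 20956/16562811 = 0.00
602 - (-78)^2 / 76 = 521.95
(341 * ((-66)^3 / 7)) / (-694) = 49018068/2429 = 20180.35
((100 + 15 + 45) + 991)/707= 1151/707 = 1.63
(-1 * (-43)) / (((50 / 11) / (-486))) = -114939/25 = -4597.56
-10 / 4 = -5/2 = -2.50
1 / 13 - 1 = -12/13 = -0.92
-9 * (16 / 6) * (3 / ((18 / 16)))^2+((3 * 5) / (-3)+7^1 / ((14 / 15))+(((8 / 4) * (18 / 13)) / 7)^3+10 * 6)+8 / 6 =-482759075/4521426 = -106.77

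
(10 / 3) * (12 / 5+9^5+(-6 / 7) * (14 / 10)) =196834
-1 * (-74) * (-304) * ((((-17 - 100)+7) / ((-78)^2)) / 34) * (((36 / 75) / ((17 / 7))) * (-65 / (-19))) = 91168/11271 = 8.09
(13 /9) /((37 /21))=91/111 = 0.82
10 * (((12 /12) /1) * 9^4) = 65610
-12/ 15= -4/5 = -0.80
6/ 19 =0.32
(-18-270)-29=-317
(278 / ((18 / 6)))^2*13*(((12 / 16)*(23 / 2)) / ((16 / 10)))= 28884895/48 = 601768.65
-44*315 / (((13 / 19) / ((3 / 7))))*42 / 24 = -197505/13 = -15192.69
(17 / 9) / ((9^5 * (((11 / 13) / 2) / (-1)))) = -442/5845851 = 0.00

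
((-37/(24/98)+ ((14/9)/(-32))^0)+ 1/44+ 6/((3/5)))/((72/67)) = -154837/1188 = -130.33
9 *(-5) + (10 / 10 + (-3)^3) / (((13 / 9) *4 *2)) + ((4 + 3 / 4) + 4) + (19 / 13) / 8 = -38.32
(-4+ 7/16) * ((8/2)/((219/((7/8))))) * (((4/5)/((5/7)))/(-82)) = 931/1197200 = 0.00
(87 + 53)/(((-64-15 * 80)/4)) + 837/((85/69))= 679.00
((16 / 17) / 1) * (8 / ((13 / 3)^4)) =10368/485537 = 0.02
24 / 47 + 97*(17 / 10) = 165.41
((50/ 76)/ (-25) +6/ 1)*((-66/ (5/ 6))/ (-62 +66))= -22473/190 = -118.28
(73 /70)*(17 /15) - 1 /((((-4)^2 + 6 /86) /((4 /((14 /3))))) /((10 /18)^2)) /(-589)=649411333/549448650 = 1.18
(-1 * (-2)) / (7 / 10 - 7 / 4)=-40/21 = -1.90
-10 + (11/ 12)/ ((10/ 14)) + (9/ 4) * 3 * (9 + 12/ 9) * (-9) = -9547/15 = -636.47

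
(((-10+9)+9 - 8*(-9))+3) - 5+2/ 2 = 79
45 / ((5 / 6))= 54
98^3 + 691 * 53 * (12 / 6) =1014438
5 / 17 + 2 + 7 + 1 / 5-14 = -383/85 = -4.51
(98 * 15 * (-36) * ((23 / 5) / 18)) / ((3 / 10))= -45080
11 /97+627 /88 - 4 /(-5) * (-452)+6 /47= -64598101/182360 = -354.23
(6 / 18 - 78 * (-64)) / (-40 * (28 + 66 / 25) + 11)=-4.11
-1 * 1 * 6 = -6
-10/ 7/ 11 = -10/77 = -0.13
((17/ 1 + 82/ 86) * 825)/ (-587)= -636900/25241 = -25.23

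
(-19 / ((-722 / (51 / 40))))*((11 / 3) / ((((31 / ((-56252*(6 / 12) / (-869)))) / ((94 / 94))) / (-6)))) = -717213/930620 = -0.77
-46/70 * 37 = -851/35 = -24.31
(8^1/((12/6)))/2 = 2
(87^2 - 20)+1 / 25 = 188726/25 = 7549.04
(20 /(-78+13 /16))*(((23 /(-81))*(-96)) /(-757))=47104/5048433 = 0.01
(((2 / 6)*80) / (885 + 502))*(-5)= -400/4161 = -0.10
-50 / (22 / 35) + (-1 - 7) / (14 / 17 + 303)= -4520871/56815 = -79.57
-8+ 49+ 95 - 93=43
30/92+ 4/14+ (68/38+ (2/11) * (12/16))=85389/33649 = 2.54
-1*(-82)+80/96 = 497/6 = 82.83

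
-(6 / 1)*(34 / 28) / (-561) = 1/77 = 0.01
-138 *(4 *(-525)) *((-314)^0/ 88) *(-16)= -579600/11 = -52690.91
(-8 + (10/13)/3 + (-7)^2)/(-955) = -1609/37245 = -0.04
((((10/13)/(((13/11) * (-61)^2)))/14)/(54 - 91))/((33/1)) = -5/488615673 = 0.00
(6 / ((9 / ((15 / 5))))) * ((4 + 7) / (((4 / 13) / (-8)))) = -572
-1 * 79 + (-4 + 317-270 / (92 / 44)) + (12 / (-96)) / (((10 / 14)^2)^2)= 12004777/115000 = 104.39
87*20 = 1740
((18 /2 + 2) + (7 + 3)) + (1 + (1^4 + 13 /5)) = 128/5 = 25.60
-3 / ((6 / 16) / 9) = -72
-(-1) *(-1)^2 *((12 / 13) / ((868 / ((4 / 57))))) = 4/53599 = 0.00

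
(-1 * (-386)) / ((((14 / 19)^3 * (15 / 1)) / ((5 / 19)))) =69673/4116 = 16.93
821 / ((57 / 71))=58291/57 = 1022.65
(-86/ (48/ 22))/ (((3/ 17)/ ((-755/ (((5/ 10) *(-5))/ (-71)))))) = 86207561/18 = 4789308.94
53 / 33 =1.61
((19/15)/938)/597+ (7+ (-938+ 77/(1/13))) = 587985319/8399790 = 70.00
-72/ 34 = -36/17 = -2.12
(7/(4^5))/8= 7/8192 = 0.00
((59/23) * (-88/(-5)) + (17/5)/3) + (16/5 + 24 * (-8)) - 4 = -50549/345 = -146.52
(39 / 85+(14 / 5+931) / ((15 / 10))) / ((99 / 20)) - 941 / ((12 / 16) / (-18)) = 114662068/5049 = 22709.86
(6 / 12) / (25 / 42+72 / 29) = 0.16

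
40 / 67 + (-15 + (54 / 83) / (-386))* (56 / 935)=-17796472/59030015 = -0.30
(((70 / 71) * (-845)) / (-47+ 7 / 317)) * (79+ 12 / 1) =853150025/528666 = 1613.78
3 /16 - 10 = -157/16 = -9.81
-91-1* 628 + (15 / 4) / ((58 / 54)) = -82999/116 = -715.51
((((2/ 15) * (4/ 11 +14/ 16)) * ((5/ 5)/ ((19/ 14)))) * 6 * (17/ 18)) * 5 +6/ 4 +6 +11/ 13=288400/24453 = 11.79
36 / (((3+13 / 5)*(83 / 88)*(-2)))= -1980/581 = -3.41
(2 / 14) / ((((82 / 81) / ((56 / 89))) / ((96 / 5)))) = 31104/18245 = 1.70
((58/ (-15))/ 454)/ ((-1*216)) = 29/735480 = 0.00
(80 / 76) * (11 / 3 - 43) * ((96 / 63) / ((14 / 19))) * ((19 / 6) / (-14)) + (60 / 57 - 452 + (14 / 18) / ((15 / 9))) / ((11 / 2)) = -605230138/9677745 = -62.54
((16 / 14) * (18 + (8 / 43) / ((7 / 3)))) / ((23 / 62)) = 55.70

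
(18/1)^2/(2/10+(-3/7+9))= 11340/307 = 36.94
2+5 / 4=13/4 = 3.25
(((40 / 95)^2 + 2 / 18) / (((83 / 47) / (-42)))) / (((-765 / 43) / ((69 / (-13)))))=-609763994/297982035 = -2.05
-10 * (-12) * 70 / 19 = 8400/19 = 442.11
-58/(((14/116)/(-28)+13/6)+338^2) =-40368/79515329 = 0.00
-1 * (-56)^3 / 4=43904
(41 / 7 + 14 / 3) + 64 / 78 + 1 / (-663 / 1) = 52642/4641 = 11.34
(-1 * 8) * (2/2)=-8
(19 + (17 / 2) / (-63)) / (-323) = -2377/40698 = -0.06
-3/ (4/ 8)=-6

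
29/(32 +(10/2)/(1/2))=29/42 = 0.69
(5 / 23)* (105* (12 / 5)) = 1260/23 = 54.78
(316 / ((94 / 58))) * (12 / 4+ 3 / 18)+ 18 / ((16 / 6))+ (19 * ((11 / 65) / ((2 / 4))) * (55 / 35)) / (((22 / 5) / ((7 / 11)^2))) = 50416589/80652 = 625.11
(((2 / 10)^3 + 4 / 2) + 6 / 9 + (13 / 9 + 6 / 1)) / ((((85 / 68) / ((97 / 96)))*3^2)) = 138031/151875 = 0.91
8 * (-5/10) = -4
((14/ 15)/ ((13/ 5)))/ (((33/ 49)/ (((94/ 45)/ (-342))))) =-32242/9903465 = 0.00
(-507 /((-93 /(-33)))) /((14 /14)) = -5577/31 = -179.90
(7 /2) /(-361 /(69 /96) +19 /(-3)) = -483/70186 = -0.01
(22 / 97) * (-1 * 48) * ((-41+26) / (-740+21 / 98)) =-221760/1004629 = -0.22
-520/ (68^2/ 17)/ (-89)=65/3026 = 0.02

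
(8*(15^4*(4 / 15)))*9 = 972000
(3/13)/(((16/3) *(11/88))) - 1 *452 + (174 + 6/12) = -3603/13 = -277.15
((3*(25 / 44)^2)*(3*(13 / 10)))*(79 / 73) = 1155375/282656 = 4.09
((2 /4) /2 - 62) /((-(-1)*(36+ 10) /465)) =-114855/184 = -624.21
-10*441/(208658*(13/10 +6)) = -22050/7616017 = 0.00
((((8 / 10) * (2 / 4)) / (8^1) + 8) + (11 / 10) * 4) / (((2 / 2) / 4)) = 249/5 = 49.80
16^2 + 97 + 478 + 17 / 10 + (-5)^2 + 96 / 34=146289/170 = 860.52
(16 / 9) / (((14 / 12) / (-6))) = -64/7 = -9.14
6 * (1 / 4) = 3/2 = 1.50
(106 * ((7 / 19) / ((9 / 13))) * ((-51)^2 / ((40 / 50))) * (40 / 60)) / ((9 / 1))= 13585.25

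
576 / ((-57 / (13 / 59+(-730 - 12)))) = 8402880/1121 = 7495.88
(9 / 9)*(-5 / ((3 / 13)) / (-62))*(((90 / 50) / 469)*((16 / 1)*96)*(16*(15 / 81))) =266240/43617 = 6.10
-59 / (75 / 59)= -3481/75 = -46.41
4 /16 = 1/4 = 0.25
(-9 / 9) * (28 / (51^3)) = -28/132651 = 0.00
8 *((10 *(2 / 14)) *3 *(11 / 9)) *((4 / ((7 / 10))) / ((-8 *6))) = -2200/441 = -4.99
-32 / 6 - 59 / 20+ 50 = 41.72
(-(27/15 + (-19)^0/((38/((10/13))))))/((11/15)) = -6744/2717 = -2.48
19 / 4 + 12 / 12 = 23/4 = 5.75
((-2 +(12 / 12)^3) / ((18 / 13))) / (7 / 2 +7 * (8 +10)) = -13/2331 = -0.01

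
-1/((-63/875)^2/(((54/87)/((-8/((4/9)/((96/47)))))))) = 734375/225504 = 3.26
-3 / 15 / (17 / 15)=-3/17 = -0.18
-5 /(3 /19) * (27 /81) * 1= -95/9 = -10.56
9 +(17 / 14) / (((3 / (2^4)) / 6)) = 47.86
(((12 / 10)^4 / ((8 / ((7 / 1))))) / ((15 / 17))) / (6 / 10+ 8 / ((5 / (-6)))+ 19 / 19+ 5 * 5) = 378/3125 = 0.12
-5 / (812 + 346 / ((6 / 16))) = -15/5204 = 0.00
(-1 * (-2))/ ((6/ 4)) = 4/3 = 1.33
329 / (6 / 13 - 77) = -4277/995 = -4.30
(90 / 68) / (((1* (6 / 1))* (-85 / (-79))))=237/1156 = 0.21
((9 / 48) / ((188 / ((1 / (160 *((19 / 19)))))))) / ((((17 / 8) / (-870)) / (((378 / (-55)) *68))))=49329/41360 = 1.19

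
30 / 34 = 15/17 = 0.88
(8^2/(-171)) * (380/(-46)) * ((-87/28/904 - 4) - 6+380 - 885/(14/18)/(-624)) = 349570340/304083 = 1149.59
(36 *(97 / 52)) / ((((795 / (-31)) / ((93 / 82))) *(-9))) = 93217/282490 = 0.33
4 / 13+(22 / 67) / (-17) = 4270/14807 = 0.29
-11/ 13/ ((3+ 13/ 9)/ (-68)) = 1683/130 = 12.95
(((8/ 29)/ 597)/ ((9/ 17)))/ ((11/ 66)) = 272/51939 = 0.01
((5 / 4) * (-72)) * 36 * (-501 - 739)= 4017600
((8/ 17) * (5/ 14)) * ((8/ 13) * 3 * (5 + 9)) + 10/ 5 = 1402/221 = 6.34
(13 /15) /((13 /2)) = 2/15 = 0.13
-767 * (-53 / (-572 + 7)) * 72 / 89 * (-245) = 143416728/10057 = 14260.39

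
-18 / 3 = -6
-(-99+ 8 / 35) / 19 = 3457/665 = 5.20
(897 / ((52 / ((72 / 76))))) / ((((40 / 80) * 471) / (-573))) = -118611/2983 = -39.76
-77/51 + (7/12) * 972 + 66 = 32206/51 = 631.49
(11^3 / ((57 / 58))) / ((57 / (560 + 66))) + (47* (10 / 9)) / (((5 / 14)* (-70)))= 241595806/16245 = 14872.01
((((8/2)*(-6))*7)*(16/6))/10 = -224/5 = -44.80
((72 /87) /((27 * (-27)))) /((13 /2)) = -16/91611 = 0.00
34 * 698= 23732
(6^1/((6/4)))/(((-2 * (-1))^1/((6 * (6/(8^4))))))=0.02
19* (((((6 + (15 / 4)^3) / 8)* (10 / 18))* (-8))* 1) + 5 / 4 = -118795/192 = -618.72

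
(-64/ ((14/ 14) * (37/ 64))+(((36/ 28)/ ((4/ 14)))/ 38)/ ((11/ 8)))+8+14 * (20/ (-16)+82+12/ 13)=209262473/201058 = 1040.81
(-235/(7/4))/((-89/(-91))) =-12220/89 = -137.30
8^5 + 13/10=327693/10 = 32769.30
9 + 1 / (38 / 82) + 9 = 383/19 = 20.16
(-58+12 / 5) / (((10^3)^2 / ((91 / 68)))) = -12649/170000000 = 0.00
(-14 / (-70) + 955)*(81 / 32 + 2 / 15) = 254521/100 = 2545.21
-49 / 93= -0.53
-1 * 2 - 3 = -5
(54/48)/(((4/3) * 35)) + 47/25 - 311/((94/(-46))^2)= -897751833/12370400 = -72.57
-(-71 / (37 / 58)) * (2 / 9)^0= 4118/37 = 111.30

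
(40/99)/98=20/4851 = 0.00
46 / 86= 23/43 = 0.53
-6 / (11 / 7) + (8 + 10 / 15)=160/33 = 4.85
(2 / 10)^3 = 1/125 = 0.01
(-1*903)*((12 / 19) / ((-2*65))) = 4.39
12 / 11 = 1.09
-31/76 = -0.41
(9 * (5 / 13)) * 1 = 45/13 = 3.46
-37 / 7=-5.29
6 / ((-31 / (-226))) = 1356/31 = 43.74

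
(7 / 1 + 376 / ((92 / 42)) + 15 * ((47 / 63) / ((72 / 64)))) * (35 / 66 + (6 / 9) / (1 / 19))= 64916501/26082 = 2488.94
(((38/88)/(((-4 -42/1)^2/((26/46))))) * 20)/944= 1235/505368512 = 0.00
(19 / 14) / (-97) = -19/1358 = -0.01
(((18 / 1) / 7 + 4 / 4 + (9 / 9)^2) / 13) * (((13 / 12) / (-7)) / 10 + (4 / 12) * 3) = 3308/9555 = 0.35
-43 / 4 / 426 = -43/1704 = -0.03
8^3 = 512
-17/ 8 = -2.12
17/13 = 1.31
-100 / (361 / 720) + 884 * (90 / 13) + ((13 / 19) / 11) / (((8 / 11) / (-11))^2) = 137117237/23104 = 5934.78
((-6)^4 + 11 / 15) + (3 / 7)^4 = 46703066/36015 = 1296.77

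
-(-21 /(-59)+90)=-5331/59 = -90.36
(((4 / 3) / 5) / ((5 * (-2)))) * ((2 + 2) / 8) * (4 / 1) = -4/75 = -0.05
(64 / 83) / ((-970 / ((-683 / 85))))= 21856/3421675 = 0.01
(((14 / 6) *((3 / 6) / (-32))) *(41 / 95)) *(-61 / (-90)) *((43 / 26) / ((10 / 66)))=-8280811/71136000 = -0.12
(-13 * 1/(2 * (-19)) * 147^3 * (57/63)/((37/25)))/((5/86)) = 422780085/37 = 11426488.78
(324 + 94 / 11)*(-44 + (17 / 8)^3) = -32217835/2816 = -11440.99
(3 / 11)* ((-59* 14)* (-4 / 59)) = 168/11 = 15.27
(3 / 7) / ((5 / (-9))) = -27/35 = -0.77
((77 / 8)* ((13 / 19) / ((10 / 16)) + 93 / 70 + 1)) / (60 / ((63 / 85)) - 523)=-1051743/14110160 = -0.07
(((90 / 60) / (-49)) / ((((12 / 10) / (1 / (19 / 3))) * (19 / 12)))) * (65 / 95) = -585/336091 = 0.00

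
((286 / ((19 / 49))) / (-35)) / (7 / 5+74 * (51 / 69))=-46046/122569 = -0.38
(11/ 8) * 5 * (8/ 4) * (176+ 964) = 15675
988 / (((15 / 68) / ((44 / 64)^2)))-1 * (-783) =695999/240 = 2900.00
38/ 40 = 19/20 = 0.95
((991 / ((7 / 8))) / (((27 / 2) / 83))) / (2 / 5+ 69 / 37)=243468880/79191 = 3074.45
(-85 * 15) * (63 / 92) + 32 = -77381/92 = -841.10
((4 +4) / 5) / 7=8/35 = 0.23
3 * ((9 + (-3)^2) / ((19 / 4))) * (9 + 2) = 2376/19 = 125.05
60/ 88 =15/22 = 0.68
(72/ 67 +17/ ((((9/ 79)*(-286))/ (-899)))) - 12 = 79008751/172458 = 458.13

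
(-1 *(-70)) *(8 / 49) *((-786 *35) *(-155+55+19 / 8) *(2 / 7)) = 61386600/7 = 8769514.29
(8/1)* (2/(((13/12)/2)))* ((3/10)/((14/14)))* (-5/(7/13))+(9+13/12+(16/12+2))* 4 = -601/21 = -28.62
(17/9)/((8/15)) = 85/24 = 3.54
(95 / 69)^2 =9025/4761 = 1.90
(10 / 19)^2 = 100/361 = 0.28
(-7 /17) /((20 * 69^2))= -7/1618740 = 0.00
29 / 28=1.04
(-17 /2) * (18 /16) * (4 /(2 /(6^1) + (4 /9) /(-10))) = -132.40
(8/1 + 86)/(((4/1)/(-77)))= -3619/2 = -1809.50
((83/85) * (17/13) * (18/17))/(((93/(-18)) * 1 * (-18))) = 498/34255 = 0.01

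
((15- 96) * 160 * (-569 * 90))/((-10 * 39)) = -22122720/13 = -1701747.69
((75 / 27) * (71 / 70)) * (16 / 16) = 355/126 = 2.82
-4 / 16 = -1/4 = -0.25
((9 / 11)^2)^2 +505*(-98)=-724576529/14641 = -49489.55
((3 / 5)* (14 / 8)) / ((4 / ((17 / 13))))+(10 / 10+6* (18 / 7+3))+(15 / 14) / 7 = 1779773/50960 = 34.92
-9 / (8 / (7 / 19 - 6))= 963/152 = 6.34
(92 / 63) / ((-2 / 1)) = -46/63 = -0.73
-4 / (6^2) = -1/9 = -0.11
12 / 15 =4/5 = 0.80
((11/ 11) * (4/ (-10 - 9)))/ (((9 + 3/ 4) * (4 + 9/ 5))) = -80/21489 = 0.00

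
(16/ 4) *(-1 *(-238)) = 952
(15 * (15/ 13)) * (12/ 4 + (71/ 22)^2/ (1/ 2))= 1297575/3146 = 412.45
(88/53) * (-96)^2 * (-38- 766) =-652050432/53 = -12302838.34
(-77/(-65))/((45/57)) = 1.50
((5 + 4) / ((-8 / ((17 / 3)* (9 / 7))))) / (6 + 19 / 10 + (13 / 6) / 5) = -1377/1400 = -0.98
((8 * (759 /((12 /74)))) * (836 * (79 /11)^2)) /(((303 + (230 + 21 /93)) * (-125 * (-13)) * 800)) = 164643821/70687500 = 2.33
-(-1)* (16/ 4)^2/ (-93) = -16/93 = -0.17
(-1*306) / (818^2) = -153/334562 = 0.00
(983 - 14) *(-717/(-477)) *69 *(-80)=-426127440/53 = -8040140.38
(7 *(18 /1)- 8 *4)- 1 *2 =92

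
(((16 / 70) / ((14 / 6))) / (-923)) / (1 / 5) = -24/45227 = 0.00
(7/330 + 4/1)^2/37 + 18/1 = 74288329/4029300 = 18.44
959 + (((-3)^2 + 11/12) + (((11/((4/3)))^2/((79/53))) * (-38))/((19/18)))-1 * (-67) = -288155/474 = -607.92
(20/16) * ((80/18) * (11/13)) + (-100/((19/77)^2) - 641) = -96244667/42237 = -2278.68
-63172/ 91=-694.20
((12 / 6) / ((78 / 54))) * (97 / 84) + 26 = 5023/182 = 27.60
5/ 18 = 0.28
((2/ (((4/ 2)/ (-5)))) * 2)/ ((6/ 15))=-25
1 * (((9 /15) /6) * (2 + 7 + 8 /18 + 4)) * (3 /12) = 121/360 = 0.34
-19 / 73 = -0.26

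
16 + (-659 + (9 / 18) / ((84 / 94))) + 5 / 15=-17979/28 = -642.11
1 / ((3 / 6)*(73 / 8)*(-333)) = -16/24309 = 0.00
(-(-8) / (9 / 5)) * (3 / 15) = 8/9 = 0.89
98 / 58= 49/29 = 1.69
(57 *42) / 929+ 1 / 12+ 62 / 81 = 1031131/300996 = 3.43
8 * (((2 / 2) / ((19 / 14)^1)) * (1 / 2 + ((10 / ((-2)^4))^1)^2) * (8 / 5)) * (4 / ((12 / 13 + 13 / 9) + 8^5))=19656/19170665 = 0.00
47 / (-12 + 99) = 47/87 = 0.54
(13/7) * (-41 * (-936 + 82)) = 65026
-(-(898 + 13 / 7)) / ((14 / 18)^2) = 510219/343 = 1487.52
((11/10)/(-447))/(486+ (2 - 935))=11/1998090 = 0.00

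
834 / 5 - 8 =794/5 = 158.80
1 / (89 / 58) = 58/89 = 0.65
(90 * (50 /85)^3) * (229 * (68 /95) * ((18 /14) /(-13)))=-148392000/499681 = -296.97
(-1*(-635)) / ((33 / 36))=7620/11 = 692.73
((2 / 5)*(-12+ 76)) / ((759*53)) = 128/201135 = 0.00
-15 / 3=-5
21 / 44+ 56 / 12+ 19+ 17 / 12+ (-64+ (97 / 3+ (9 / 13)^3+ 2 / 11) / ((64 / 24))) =-7575421/290004 = -26.12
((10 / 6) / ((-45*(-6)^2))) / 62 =-1/60264 = 0.00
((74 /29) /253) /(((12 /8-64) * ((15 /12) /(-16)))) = 9472/4585625 = 0.00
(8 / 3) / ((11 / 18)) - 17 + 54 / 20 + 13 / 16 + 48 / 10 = -761/176 = -4.32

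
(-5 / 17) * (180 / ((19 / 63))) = -175.54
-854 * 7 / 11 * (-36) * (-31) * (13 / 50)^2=-281868678/6875 = -40999.08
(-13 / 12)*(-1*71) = 923/12 = 76.92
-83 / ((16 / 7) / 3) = -1743/16 = -108.94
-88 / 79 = -1.11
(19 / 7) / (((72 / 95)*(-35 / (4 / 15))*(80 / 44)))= -3971/264600 = -0.02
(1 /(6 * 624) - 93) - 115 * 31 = -13695551/3744 = -3658.00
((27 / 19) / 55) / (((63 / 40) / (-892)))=-21408/1463 = -14.63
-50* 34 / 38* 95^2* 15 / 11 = -6056250/11 = -550568.18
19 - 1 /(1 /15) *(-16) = 259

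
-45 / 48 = -15/16 = -0.94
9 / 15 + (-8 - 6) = -67/5 = -13.40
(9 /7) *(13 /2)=117/14 = 8.36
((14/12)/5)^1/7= 0.03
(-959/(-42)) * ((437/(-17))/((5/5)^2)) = -59869/102 = -586.95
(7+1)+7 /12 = 103/12 = 8.58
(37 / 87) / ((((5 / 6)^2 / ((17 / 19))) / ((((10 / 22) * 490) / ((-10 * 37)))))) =-9996/30305 = -0.33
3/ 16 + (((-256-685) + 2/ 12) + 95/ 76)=-45091/48 = -939.40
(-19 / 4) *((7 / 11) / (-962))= 133/42328 = 0.00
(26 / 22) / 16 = 13/176 = 0.07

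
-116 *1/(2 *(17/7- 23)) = 203/72 = 2.82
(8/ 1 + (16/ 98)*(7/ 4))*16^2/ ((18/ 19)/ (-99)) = -1551616/7 = -221659.43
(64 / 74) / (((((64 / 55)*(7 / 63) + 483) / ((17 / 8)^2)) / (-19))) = -2718045/17697026 = -0.15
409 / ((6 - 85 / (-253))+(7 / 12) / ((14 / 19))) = 2483448/43279 = 57.38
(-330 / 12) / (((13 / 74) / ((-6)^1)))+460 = 1399.23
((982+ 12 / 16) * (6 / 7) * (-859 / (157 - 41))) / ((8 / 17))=-172213179/12992 = -13255.32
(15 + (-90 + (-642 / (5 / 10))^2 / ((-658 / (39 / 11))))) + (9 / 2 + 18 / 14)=-8952.55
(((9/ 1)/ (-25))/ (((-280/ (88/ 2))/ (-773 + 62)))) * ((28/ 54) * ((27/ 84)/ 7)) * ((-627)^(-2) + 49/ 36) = -507268401/389158000 = -1.30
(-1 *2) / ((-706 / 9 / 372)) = 3348/353 = 9.48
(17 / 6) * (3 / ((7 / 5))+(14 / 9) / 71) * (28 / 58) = 164611/55593 = 2.96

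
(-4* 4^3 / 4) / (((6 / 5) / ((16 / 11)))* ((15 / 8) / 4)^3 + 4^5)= -16777216/268457731 = -0.06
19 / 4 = 4.75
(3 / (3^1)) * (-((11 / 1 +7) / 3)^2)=-36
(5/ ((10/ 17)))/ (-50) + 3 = 283/100 = 2.83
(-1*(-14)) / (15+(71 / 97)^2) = 65863/73088 = 0.90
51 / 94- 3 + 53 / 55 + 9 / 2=7771/2585 = 3.01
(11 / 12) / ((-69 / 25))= -275/828 = -0.33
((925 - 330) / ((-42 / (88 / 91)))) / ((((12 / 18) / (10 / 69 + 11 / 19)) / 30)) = -1365100/3059 = -446.26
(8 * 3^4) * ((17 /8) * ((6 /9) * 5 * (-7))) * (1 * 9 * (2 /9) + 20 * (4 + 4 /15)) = -2806020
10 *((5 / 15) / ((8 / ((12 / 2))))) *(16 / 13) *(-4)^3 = -2560/13 = -196.92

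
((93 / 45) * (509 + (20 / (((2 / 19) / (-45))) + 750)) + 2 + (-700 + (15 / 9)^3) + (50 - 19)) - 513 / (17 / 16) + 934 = -35065903/2295 = -15279.26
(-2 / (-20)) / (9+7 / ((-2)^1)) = 1/55 = 0.02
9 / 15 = 3/5 = 0.60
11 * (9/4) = 99/4 = 24.75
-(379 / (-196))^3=54439939/7529536 = 7.23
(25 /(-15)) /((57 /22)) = -110/171 = -0.64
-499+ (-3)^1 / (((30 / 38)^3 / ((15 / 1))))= -44284/75 = -590.45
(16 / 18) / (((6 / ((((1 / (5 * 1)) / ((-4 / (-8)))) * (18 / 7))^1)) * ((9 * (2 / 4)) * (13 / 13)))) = 32/945 = 0.03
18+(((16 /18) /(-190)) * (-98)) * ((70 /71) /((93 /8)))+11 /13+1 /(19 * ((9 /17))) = 278662700/14678469 = 18.98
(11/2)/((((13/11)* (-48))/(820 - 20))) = -3025/39 = -77.56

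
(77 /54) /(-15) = -77/810 = -0.10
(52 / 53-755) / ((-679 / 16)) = 91344/5141 = 17.77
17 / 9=1.89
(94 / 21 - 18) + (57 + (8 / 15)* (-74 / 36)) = 40049/945 = 42.38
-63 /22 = -2.86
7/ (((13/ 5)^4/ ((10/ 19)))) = 43750/542659 = 0.08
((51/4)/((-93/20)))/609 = -85/18879 = 0.00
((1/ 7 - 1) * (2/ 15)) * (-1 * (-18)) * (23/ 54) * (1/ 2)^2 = -23/105 = -0.22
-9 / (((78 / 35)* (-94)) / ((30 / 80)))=315/19552 = 0.02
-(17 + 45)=-62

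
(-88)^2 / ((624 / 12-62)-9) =-7744/19 = -407.58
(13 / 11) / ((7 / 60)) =780/77 = 10.13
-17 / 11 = -1.55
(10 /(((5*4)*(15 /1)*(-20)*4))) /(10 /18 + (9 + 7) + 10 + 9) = -3/256000 = 0.00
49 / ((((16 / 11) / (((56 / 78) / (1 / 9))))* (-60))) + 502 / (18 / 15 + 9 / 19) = 48997693/165360 = 296.31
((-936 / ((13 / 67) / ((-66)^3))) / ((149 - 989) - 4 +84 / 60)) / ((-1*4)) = 411488.46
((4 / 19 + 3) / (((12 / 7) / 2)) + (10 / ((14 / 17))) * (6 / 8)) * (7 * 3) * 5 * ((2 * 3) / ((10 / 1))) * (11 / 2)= 676929/152 = 4453.48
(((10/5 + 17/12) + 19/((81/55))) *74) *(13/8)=2543047/1296 = 1962.23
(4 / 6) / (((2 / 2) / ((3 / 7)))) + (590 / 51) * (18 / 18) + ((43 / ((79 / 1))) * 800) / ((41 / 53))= 664589848/1156323 = 574.74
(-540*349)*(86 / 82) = -8103780/41 = -197653.17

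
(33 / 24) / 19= 11/152 = 0.07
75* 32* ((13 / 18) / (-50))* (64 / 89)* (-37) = 246272/267 = 922.37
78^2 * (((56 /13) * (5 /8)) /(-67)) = -16380/67 = -244.48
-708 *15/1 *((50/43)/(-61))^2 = -26550000/6880129 = -3.86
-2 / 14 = -1/7 = -0.14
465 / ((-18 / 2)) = -155/3 = -51.67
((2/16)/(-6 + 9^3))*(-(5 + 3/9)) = -2/2169 = 0.00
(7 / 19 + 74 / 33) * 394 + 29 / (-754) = 16768801/16302 = 1028.63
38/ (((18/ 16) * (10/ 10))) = 33.78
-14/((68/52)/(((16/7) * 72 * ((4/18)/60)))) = -1664/255 = -6.53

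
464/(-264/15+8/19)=-27.01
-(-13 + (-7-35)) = 55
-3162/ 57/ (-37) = 1054/703 = 1.50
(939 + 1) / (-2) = -470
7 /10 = 0.70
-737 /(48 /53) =-39061/48 = -813.77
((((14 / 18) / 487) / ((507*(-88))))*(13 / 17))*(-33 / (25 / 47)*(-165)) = -3619/12915240 = 0.00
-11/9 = -1.22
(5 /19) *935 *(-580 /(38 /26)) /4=-8812375/361 = -24411.01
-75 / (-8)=75/8 = 9.38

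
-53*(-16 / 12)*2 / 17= 424/51 = 8.31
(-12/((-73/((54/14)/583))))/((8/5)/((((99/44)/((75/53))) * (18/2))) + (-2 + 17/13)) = -113724/60701179 = 0.00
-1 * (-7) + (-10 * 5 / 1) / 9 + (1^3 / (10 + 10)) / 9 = 29/20 = 1.45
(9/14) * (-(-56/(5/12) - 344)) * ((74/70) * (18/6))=1194804/1225 = 975.35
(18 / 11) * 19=342/11 = 31.09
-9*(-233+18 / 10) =10404/5 = 2080.80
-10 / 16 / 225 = -1/360 = 0.00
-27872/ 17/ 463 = -27872/7871 = -3.54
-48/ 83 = -0.58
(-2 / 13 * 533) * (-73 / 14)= 2993/7 = 427.57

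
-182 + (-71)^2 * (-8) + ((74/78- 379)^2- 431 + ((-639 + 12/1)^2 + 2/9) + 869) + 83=83834646/169 = 496062.99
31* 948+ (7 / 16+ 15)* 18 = 237327/8 = 29665.88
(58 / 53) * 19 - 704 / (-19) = 58250/1007 = 57.85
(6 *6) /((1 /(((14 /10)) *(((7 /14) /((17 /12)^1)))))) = 17.79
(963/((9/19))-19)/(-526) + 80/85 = -12911/4471 = -2.89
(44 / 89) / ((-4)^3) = -11/1424 = -0.01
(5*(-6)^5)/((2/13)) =-252720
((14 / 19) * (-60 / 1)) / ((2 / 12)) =-5040/19 = -265.26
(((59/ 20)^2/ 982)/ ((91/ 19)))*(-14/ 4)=-66139/10212800 = -0.01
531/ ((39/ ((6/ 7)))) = 1062/91 = 11.67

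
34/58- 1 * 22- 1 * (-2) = -563/29 = -19.41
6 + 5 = 11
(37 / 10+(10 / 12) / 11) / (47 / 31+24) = 2759/18645 = 0.15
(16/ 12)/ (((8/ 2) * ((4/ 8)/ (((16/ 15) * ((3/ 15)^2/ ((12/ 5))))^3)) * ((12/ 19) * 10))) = 304/512578125 = 0.00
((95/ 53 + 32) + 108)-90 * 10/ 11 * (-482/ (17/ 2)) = 47388105/9911 = 4781.36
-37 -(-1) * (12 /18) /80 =-4439/120 = -36.99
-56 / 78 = -28/39 = -0.72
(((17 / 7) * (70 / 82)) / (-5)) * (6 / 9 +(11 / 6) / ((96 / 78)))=-1173/1312 = -0.89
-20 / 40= -1/2 = -0.50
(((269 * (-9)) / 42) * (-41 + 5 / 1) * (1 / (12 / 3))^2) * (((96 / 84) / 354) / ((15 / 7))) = 807/4130 = 0.20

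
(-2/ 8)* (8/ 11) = -2/11 = -0.18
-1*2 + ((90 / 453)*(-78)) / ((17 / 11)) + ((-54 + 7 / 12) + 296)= 230.56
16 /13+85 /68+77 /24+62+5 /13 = 21239/312 = 68.07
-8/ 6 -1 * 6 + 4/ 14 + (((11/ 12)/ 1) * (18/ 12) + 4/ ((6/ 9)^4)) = 2449/168 = 14.58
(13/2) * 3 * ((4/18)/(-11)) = -13/33 = -0.39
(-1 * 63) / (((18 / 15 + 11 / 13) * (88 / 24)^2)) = -5265/2299 = -2.29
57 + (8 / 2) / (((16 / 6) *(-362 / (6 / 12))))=82533/1448 = 57.00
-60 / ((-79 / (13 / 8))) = 195/158 = 1.23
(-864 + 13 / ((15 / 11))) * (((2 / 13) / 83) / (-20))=12817/161850 = 0.08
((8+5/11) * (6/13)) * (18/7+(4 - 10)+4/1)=2232/1001 = 2.23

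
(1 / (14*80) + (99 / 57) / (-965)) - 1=-822153/821408 = -1.00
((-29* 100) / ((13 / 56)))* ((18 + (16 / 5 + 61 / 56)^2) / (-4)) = 82754429/728 = 113673.67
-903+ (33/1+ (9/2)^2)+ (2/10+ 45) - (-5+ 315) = -22291/20 = -1114.55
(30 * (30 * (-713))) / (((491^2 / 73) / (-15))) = 702661500/241081 = 2914.63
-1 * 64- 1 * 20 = -84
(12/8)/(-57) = -0.03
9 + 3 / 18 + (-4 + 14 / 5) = 239/30 = 7.97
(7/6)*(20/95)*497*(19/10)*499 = 1736021/15 = 115734.73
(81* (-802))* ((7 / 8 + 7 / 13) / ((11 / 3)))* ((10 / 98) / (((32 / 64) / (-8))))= 5846580/143 = 40885.17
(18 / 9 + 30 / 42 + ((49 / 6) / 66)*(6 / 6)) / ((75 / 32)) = 62936/51975 = 1.21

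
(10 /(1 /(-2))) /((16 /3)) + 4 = 1/4 = 0.25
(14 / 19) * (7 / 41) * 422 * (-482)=-19933592/779 = -25588.69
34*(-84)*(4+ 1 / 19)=-219912/19 = -11574.32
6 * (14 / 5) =84/5 = 16.80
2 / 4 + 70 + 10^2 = 341/2 = 170.50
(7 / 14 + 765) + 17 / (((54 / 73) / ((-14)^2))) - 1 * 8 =284141/54 = 5261.87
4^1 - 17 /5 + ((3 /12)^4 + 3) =4613/1280 = 3.60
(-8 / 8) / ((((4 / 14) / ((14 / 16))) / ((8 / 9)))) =-49/18 = -2.72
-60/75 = -4/5 = -0.80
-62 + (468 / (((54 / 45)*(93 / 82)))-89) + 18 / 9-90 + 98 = 6289/31 = 202.87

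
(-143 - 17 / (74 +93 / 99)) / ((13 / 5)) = -1771000/32149 = -55.09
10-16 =-6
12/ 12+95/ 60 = 31/12 = 2.58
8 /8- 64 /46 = -9/23 = -0.39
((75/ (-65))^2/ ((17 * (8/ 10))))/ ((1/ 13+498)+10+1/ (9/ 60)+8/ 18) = 10125/53284868 = 0.00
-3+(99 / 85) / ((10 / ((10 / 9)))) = -244/85 = -2.87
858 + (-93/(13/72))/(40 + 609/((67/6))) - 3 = 34976889/41171 = 849.55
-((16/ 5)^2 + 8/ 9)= -2504/225 = -11.13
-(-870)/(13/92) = 80040/13 = 6156.92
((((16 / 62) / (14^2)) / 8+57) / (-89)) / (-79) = 346333/42720356 = 0.01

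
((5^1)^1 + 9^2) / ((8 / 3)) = 129/4 = 32.25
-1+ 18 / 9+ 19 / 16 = 35/16 = 2.19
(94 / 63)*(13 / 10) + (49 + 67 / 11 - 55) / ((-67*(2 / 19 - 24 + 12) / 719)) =106072597/52467030 = 2.02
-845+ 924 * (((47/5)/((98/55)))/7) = -7283/49 = -148.63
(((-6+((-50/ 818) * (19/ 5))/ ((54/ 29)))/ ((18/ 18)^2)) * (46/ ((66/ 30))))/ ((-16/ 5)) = 77780825/1943568 = 40.02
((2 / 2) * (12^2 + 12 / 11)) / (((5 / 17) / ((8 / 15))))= 72352/275 = 263.10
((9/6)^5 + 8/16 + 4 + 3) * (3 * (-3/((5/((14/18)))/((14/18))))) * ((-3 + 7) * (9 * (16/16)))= -23667/40 = -591.68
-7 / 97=-0.07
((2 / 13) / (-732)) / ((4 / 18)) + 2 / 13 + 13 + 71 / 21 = 1101353/66612 = 16.53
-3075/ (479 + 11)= -615/98 = -6.28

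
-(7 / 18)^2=-49/324 = -0.15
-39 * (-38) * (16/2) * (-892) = -10575552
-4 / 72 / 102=-1/1836 = 0.00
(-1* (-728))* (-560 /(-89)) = 407680/89 = 4580.67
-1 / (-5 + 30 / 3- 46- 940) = 1/981 = 0.00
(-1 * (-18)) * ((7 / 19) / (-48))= -21/152 = -0.14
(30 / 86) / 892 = 15/38356 = 0.00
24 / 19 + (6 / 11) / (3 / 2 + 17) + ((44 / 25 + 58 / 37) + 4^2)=3986402/193325 = 20.62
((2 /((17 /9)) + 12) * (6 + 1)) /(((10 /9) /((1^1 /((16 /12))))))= 20979/340 = 61.70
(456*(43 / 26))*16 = 156864/13 = 12066.46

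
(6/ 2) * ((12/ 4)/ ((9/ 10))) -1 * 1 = 9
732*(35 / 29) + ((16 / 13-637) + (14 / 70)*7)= 469514/1885 = 249.08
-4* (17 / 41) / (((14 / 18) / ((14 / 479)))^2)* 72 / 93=-528768/291619511 = 0.00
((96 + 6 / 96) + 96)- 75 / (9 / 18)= 673/16 = 42.06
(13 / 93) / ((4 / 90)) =195/62 = 3.15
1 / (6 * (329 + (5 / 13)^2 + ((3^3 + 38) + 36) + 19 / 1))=169/455436 = 0.00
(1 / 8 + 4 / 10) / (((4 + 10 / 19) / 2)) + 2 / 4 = 1259/1720 = 0.73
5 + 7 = 12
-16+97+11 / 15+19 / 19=1241/15 = 82.73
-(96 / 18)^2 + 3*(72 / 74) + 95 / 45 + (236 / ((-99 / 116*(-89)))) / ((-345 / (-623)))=-17.80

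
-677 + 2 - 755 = -1430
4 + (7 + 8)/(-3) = -1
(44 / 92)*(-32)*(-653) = 229856/23 = 9993.74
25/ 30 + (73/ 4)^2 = 16027/48 = 333.90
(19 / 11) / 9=19/99 = 0.19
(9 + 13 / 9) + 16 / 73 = 7006/657 = 10.66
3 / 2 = 1.50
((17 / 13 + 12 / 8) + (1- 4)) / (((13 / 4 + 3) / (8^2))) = -128/65 = -1.97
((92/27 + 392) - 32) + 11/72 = 78529/216 = 363.56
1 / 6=0.17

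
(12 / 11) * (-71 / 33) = -284/121 = -2.35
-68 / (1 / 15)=-1020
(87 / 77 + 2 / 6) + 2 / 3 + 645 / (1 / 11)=546479/77 = 7097.13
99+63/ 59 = 5904/59 = 100.07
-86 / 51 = -1.69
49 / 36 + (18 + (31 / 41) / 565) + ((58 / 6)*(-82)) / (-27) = 48.72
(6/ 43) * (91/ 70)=0.18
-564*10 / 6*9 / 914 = -4230/457 = -9.26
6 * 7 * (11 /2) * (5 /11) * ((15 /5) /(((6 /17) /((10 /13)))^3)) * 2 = 42988750/6591 = 6522.34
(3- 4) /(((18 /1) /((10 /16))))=-5/144 = -0.03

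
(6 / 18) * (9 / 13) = 0.23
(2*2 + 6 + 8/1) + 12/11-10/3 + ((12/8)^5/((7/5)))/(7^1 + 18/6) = 240979/14784 = 16.30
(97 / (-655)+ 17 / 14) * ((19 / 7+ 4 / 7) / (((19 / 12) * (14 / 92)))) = 62064396/4268635 = 14.54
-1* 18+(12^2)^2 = 20718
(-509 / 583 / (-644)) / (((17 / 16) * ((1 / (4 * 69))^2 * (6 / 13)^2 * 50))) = 15827864/1734425 = 9.13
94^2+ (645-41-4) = 9436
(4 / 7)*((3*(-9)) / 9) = -12/7 = -1.71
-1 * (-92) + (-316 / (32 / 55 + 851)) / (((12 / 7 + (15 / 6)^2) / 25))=135534556/1492093 = 90.84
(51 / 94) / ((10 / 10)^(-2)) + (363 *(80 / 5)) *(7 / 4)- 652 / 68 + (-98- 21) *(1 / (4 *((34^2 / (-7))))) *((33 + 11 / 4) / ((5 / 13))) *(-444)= 173882933/63920 = 2720.32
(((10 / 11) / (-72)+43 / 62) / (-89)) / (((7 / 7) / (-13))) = 108667/1092564 = 0.10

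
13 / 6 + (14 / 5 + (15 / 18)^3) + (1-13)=-6971/1080 = -6.45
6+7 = 13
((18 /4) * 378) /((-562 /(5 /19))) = -8505/10678 = -0.80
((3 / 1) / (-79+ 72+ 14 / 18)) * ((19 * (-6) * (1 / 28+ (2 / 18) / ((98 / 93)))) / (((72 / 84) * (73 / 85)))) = 1206405/114464 = 10.54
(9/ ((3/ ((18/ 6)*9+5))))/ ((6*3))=16/3 = 5.33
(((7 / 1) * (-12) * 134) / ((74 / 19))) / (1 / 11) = -1176252/37 = -31790.59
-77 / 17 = -4.53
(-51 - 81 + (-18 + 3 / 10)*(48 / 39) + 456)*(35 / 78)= 22918/169 = 135.61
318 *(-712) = -226416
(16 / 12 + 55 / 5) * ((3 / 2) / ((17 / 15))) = 555/34 = 16.32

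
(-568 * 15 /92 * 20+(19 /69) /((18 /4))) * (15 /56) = -2875405/5796 = -496.10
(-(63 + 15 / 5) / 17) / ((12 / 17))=-11/2 = -5.50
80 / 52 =20/13 = 1.54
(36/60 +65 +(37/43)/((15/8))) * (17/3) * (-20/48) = -181084/1161 = -155.97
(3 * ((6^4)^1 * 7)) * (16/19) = 22918.74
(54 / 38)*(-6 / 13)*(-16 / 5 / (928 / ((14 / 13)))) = 1134/465595 = 0.00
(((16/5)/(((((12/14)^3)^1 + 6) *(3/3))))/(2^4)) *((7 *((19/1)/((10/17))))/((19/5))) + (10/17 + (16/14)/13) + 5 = 262823839/35178780 = 7.47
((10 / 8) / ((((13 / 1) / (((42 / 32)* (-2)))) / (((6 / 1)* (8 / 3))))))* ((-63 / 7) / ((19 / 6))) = 2835/247 = 11.48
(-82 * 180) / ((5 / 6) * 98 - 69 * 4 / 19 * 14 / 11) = -9254520/39613 = -233.62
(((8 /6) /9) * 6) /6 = 4/27 = 0.15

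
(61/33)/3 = 61/99 = 0.62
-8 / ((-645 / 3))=8/215 = 0.04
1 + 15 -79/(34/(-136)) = 332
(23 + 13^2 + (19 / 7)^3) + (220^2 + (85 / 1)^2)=19152090/343 = 55837.00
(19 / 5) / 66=0.06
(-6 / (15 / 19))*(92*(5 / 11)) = -3496/11 = -317.82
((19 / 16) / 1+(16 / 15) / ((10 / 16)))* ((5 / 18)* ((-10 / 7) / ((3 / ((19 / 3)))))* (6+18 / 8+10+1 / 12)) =-44.45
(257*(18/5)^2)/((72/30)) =6939/5 = 1387.80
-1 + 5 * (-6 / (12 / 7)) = -37/2 = -18.50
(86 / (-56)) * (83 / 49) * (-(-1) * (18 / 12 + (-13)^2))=-1217029/2744 = -443.52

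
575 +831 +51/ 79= 111125/79 = 1406.65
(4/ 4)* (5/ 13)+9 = 122/13 = 9.38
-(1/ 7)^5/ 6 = -1/100842 = 0.00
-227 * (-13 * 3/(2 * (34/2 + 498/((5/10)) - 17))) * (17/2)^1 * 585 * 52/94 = 381520035/31208 = 12225.07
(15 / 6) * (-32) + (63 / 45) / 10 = -3993/50 = -79.86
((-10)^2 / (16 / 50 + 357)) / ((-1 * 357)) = -2500/3189081 = 0.00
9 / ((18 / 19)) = 19/2 = 9.50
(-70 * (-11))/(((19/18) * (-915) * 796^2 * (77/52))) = -39/45897559 = 0.00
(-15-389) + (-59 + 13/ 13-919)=-1381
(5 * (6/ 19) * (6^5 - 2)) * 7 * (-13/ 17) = -21223020/323 = -65705.94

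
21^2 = 441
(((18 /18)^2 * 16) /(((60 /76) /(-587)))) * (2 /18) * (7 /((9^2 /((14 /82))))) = -8743952/448335 = -19.50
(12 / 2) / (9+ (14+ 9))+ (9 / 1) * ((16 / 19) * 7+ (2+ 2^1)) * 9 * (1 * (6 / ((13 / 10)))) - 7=3692.30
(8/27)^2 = 64/729 = 0.09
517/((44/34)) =399.50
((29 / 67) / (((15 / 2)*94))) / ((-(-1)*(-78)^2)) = 29/287377740 = 0.00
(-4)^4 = 256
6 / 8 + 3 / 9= 13/12 = 1.08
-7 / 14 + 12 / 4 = 5/2 = 2.50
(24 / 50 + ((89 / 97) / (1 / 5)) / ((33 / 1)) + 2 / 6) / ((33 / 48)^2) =6503424/3227675 = 2.01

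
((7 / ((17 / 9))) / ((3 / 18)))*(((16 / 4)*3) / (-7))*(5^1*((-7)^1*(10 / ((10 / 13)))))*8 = 2358720/17 = 138748.24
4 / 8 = 1/2 = 0.50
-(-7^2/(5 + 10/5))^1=7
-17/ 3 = -5.67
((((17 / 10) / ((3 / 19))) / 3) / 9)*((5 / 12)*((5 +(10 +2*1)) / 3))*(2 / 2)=5491/5832 = 0.94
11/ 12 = 0.92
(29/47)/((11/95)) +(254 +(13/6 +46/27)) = 7347995/27918 = 263.20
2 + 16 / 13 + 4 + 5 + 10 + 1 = 302/13 = 23.23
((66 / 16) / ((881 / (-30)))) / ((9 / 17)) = -0.27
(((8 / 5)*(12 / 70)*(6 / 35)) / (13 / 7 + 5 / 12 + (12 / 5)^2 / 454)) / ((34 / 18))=0.01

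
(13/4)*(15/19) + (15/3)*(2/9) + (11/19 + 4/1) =5647/684 = 8.26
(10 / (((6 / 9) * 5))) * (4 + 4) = 24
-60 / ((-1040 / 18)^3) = 2187/7030400 = 0.00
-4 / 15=-0.27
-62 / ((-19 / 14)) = 868/19 = 45.68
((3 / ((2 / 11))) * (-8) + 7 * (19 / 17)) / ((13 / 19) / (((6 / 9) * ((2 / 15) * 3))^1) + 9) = -160436/14943 = -10.74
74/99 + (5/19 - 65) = -120364/1881 = -63.99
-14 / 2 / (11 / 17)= -10.82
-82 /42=-41/21 = -1.95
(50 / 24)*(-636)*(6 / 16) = -3975/8 = -496.88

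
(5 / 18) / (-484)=-5/8712 = 0.00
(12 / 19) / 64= 3/304 = 0.01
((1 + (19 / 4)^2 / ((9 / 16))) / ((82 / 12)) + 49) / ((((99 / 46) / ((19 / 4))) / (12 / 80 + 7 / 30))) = 68015117/1461240 = 46.55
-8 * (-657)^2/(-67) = 3453192/67 = 51540.18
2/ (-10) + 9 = 44/5 = 8.80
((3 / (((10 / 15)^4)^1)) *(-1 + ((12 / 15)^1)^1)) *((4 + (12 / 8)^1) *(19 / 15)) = -16929/800 = -21.16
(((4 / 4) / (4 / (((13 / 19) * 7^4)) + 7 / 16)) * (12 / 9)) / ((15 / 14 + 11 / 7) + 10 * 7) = 27966848/670326057 = 0.04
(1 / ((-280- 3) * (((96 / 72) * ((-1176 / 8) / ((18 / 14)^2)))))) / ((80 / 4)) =81/54358640 = 0.00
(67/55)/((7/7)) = 67/55 = 1.22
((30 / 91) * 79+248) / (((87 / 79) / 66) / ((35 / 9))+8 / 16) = 54177805/99697 = 543.42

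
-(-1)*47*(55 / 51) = 2585/51 = 50.69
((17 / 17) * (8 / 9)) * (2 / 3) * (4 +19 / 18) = 728/243 = 3.00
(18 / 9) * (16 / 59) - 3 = -145/59 = -2.46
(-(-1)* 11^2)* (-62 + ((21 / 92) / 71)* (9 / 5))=-7501.30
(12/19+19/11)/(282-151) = 493/27379 = 0.02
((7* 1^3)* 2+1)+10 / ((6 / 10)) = 95/3 = 31.67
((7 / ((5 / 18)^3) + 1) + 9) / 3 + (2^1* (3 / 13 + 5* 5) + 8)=831962/4875 = 170.66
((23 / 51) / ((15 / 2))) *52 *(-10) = -4784/153 = -31.27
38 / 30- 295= -4406/15 = -293.73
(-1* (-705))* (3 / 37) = 57.16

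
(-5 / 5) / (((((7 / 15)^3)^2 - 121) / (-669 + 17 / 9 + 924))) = 21515625/10133441 = 2.12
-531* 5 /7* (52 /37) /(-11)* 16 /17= 2208960/48433 = 45.61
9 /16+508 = 8137/16 = 508.56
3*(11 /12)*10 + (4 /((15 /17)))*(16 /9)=9601/270 = 35.56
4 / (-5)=-4/5 = -0.80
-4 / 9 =-0.44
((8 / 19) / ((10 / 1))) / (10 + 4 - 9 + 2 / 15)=12/1463 = 0.01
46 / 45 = 1.02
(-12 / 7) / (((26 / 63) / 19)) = -1026/13 = -78.92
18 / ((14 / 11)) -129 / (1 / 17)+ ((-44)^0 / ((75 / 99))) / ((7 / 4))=-2178.10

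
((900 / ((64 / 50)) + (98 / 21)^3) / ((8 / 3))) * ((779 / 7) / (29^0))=135411233/4032 = 33584.14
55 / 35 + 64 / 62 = 565/217 = 2.60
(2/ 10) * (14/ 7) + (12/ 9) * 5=106/15 = 7.07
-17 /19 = -0.89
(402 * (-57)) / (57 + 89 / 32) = -733248/1913 = -383.30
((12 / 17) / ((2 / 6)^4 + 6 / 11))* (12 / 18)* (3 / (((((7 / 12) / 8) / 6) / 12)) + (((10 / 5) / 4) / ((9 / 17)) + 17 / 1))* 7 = 148701564/8449 = 17599.90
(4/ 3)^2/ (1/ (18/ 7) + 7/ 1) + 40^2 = 212832/133 = 1600.24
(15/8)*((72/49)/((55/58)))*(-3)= -4698/539 = -8.72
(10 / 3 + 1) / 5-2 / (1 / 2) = -47/15 = -3.13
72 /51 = 1.41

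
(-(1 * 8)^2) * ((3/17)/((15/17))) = -64/5 = -12.80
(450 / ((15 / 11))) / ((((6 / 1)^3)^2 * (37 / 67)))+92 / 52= 6665281/3740256 = 1.78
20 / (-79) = -20/79 = -0.25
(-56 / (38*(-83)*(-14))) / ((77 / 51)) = -102/121429 = 0.00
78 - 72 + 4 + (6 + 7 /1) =23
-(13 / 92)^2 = -169/8464 = -0.02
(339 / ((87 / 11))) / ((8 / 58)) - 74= 236.75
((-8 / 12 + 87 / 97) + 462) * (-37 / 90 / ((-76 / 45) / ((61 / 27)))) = 303586813/1194264 = 254.20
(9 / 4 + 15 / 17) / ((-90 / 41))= -2911/2040 = -1.43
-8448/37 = -228.32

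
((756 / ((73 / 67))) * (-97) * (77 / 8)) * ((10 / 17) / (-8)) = 47632.93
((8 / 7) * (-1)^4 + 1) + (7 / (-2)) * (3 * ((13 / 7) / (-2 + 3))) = -243/14 = -17.36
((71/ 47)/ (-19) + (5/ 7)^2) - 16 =-681266/43757 = -15.57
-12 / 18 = -2/3 = -0.67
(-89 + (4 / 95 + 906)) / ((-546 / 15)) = -77619/3458 = -22.45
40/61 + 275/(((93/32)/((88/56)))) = 5930840/39711 = 149.35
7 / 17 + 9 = 160/17 = 9.41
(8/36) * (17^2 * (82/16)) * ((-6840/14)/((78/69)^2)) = -595471495/4732 = -125839.28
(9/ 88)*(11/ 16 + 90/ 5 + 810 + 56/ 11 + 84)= 1453761/15488 = 93.86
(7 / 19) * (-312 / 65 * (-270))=9072/19 = 477.47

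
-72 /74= -36/37 = -0.97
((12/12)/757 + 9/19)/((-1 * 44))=-1708/158213 = -0.01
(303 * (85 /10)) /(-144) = -1717/96 = -17.89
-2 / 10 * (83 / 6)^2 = -38.27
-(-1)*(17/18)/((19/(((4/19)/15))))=34/48735 = 0.00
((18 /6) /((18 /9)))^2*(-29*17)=-4437/4 = -1109.25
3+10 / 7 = 31/7 = 4.43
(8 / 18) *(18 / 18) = 4/9 = 0.44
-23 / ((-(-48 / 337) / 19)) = -147269/48 = -3068.10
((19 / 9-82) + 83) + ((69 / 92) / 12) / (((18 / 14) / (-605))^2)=17939257/1296 = 13842.02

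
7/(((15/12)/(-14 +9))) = -28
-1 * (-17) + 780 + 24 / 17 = 13573/17 = 798.41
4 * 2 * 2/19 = 16/19 = 0.84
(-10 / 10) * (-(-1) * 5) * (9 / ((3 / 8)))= -120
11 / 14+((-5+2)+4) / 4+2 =85/28 = 3.04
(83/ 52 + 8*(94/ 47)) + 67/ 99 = 94069/5148 = 18.27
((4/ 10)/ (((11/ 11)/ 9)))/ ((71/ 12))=216/355 = 0.61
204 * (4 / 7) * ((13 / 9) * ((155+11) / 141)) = 586976/2961 = 198.24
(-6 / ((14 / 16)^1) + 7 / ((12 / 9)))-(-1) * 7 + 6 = 319/28 = 11.39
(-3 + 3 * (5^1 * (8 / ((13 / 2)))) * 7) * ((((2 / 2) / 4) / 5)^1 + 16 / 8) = 67281/260 = 258.77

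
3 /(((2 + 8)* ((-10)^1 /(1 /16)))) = -3/1600 = 0.00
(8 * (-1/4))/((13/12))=-24/13 = -1.85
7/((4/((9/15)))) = 21/20 = 1.05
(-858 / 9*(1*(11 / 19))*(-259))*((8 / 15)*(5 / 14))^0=814814/57 = 14294.98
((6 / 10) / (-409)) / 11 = -3/22495 = 0.00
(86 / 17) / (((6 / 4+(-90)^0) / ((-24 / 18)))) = -688/255 = -2.70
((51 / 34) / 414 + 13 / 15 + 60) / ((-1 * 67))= -0.91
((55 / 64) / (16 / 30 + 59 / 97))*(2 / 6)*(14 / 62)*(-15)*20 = -17.00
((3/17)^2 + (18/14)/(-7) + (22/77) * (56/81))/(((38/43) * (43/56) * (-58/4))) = -412928/90288513 = 0.00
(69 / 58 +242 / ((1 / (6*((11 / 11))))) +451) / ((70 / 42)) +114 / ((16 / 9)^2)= 21874521/18560 = 1178.58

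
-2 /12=-1/6 = -0.17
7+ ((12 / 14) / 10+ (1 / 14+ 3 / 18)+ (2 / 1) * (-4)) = -0.68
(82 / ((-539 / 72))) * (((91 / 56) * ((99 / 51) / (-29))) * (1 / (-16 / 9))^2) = 1165671/3092096 = 0.38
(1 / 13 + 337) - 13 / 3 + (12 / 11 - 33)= 300.83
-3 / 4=-0.75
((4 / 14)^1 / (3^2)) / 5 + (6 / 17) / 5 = 0.08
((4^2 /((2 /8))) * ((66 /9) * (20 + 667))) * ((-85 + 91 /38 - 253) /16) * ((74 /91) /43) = -731457144/5719 = -127899.48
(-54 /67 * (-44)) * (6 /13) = 14256/871 = 16.37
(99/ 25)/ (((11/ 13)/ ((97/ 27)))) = 1261/75 = 16.81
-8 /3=-2.67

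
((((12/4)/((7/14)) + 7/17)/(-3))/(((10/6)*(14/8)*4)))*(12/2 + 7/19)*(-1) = 13189/11305 = 1.17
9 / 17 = 0.53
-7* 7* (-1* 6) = 294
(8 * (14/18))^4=9834496/6561 = 1498.93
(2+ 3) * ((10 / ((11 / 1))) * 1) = 50/11 = 4.55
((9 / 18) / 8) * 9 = 9/16 = 0.56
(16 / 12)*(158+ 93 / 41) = 26284/123 = 213.69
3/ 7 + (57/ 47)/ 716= 101355/235564 = 0.43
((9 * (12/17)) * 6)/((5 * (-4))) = -162/85 = -1.91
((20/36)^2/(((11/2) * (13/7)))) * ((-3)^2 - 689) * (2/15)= -2.74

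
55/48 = 1.15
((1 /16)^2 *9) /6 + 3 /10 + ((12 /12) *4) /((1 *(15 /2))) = 1289/1536 = 0.84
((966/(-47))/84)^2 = 529/8836 = 0.06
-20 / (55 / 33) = -12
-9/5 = -1.80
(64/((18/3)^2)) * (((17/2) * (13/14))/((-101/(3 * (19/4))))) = -4199/2121 = -1.98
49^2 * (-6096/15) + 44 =-4878612/5 = -975722.40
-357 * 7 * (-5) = 12495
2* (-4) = -8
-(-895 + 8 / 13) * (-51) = -592977/13 = -45613.62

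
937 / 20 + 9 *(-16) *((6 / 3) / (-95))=3791/76 = 49.88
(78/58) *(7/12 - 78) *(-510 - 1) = 6171347/116 = 53201.27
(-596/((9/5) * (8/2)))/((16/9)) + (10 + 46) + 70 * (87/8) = 12331/16 = 770.69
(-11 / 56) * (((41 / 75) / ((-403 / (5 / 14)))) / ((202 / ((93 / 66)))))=41/61763520 = 0.00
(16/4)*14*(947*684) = 36273888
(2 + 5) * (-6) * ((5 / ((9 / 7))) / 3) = -490/9 = -54.44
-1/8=-0.12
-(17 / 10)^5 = -1419857/100000 = -14.20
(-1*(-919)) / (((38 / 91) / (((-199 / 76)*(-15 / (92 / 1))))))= 249632565/265696 = 939.54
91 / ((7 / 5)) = 65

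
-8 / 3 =-2.67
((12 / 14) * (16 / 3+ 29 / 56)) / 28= 983/5488 = 0.18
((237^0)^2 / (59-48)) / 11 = 1/121 = 0.01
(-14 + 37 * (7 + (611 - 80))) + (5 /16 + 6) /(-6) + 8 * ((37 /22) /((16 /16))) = 21019049/1056 = 19904.40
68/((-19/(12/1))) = -816/19 = -42.95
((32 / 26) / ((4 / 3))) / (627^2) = 4/1703559 = 0.00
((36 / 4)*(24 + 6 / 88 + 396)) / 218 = 166347/9592 = 17.34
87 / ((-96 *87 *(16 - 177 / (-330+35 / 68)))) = -22405/35569536 = 0.00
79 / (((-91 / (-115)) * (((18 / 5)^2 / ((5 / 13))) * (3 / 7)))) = 1135625/164268 = 6.91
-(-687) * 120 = 82440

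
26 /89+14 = 1272/89 = 14.29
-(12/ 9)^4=-256/81 = -3.16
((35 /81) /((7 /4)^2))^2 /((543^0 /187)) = 1196800/321489 = 3.72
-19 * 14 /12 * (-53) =7049/6 = 1174.83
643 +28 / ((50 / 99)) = 17461/25 = 698.44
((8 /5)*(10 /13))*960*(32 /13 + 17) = 3886080/169 = 22994.56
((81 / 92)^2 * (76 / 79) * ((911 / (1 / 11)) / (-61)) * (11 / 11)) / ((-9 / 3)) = 416402613/10197004 = 40.84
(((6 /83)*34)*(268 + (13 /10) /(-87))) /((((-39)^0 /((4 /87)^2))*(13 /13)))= 1528096/1097505 = 1.39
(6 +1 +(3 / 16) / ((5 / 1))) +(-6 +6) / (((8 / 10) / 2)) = 563/80 = 7.04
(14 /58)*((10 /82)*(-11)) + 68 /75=51977/89175 = 0.58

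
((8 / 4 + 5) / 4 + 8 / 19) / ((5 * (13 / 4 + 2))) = 11/133 = 0.08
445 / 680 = 89/136 = 0.65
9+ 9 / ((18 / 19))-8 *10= -61.50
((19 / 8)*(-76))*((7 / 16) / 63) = -361/288 = -1.25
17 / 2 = 8.50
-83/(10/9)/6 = -249/20 = -12.45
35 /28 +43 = 177/4 = 44.25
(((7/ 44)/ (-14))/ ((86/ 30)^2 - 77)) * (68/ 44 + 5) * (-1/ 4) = -2025/7490384 = 0.00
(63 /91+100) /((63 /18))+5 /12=4553/156 = 29.19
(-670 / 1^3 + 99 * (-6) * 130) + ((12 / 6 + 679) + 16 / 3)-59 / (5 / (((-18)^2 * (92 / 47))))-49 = -59739146/705 = -84736.38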